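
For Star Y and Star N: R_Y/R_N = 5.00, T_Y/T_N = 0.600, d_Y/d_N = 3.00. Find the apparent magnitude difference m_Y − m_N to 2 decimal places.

1.11

L_Y/L_N = (5.00)²(0.600)⁴ = 3.240.
F_Y/F_N = (L_Y/L_N)/(d_Y/d_N)² = 3.240/9.000 = 0.3600.
m_Y − m_N = −2.5 log₁₀(0.3600) = 1.11.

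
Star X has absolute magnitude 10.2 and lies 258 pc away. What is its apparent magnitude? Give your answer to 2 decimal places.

m = M + 5 log₁₀(d/10 pc) = 10.2 + 5 log₁₀(258/10)
  = 10.2 + 5 × 1.412 = 10.2 + 7.06 = 17.26.

17.26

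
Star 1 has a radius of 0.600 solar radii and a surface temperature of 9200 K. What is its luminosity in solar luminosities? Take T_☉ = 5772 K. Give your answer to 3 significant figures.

L/L_☉ = (R/R_☉)² (T/T_☉)⁴ = (0.600)² × (9200/5772)⁴
       = 0.3600 × (1.594)⁴ = 0.3600 × 6.454 = 2.324.

2.32 solar luminosities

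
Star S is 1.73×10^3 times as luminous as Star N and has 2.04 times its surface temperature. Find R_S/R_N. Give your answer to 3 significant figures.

9.99

L ∝ R²T⁴ gives R ∝ √L / T², so
R_S/R_N = √(1.73×10^3) / (2.04)² = 41.59 / 4.162 = 9.995.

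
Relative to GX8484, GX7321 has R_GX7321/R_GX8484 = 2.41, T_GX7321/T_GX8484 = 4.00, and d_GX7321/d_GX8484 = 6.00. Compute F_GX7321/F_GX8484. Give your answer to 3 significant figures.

41.3

L_GX7321/L_GX8484 = (R_GX7321/R_GX8484)²(T_GX7321/T_GX8484)⁴ = (2.41)² × (4.00)⁴ = 1487.
F_GX7321/F_GX8484 = (L_GX7321/L_GX8484)/(d_GX7321/d_GX8484)² = 1487 / (6.00)² = 41.30.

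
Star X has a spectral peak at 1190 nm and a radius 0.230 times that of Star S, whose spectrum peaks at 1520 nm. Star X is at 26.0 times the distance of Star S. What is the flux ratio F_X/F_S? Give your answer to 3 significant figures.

2.08×10^-4

Wien's law: T_X/T_S = λ_S/λ_X = 1520/1190 = 1.277.
L_X/L_S = (R_X/R_S)²(T_X/T_S)⁴ = (0.230)²(1.277)⁴ = 0.1408.
F_X/F_S = (L_X/L_S)/(d_X/d_S)² = 0.1408/(26.0)² = 2.083×10^-4.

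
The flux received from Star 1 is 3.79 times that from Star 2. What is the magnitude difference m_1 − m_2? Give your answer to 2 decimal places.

-1.45

m_1 − m_2 = −2.5 log₁₀(F_1/F_2) = −2.5 log₁₀(3.79) = −2.5 × (0.579) = -1.447.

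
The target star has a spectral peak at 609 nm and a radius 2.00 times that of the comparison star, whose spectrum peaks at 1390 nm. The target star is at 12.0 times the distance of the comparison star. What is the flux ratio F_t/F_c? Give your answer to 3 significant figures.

0.754

Wien's law: T_t/T_c = λ_c/λ_t = 1390/609 = 2.282.
L_t/L_c = (R_t/R_c)²(T_t/T_c)⁴ = (2.00)²(2.282)⁴ = 108.6.
F_t/F_c = (L_t/L_c)/(d_t/d_c)² = 108.6/(12.0)² = 0.7539.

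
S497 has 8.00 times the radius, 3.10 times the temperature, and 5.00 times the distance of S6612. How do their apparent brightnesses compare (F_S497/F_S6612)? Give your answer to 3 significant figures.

236

L_S497/L_S6612 = (R_S497/R_S6612)²(T_S497/T_S6612)⁴ = (8.00)² × (3.10)⁴ = 5911.
F_S497/F_S6612 = (L_S497/L_S6612)/(d_S497/d_S6612)² = 5911 / (5.00)² = 236.4.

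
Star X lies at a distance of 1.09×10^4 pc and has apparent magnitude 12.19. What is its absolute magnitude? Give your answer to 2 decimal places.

-3.00

M = m − 5 log₁₀(d/10 pc) = 12.19 − 5 log₁₀(1.09×10^4/10)
  = 12.19 − 5 × 3.037 = 12.19 − 15.19 = -3.00.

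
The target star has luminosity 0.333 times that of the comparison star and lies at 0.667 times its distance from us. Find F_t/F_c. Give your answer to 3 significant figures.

F = L/(4πd²), so F_t/F_c = (L_t/L_c) / (d_t/d_c)²
= 0.333 / (0.667)² = 0.333 / 0.4449 = 0.7485.

0.749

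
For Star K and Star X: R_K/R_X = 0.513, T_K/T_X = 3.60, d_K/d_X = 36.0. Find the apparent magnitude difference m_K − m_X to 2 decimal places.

L_K/L_X = (0.513)²(3.60)⁴ = 44.20.
F_K/F_X = (L_K/L_X)/(d_K/d_X)² = 44.20/1296 = 0.03411.
m_K − m_X = −2.5 log₁₀(0.03411) = 3.67.

3.67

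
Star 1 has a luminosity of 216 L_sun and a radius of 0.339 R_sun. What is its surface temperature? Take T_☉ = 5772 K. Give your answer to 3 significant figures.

T/T_☉ = (L/L_☉)^(1/4) / (R/R_☉)^(1/2)
T = 5772 × (216)^(1/4) / √(0.339) = 5772 × 3.834 / 0.5822 = 3.800×10^4 K.

3.80×10^4 K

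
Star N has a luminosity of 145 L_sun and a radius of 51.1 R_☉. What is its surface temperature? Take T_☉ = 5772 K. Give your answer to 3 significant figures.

T/T_☉ = (L/L_☉)^(1/4) / (R/R_☉)^(1/2)
T = 5772 × (145)^(1/4) / √(51.1) = 5772 × 3.470 / 7.148 = 2802 K.

2.80×10^3 K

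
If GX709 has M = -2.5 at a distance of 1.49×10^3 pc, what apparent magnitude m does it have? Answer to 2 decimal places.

m = M + 5 log₁₀(d/10 pc) = -2.5 + 5 log₁₀(1.49×10^3/10)
  = -2.5 + 5 × 2.173 = -2.5 + 10.87 = 8.37.

8.37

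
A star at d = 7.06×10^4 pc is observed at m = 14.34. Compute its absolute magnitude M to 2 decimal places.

-4.90

M = m − 5 log₁₀(d/10 pc) = 14.34 − 5 log₁₀(7.06×10^4/10)
  = 14.34 − 5 × 3.849 = 14.34 − 19.24 = -4.90.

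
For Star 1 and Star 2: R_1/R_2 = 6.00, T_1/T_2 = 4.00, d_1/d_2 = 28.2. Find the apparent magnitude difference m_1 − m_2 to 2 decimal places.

-2.66

L_1/L_2 = (6.00)²(4.00)⁴ = 9216.
F_1/F_2 = (L_1/L_2)/(d_1/d_2)² = 9216/795.2 = 11.59.
m_1 − m_2 = −2.5 log₁₀(11.59) = -2.66.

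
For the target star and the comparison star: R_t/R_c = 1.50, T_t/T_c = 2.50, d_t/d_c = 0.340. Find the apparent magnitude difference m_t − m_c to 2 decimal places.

L_t/L_c = (1.50)²(2.50)⁴ = 87.89.
F_t/F_c = (L_t/L_c)/(d_t/d_c)² = 87.89/0.1156 = 760.3.
m_t − m_c = −2.5 log₁₀(760.3) = -7.20.

-7.20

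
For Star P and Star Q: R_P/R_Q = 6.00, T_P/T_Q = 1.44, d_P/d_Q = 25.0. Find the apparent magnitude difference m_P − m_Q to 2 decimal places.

1.52

L_P/L_Q = (6.00)²(1.44)⁴ = 154.8.
F_P/F_Q = (L_P/L_Q)/(d_P/d_Q)² = 154.8/625.0 = 0.2477.
m_P − m_Q = −2.5 log₁₀(0.2477) = 1.52.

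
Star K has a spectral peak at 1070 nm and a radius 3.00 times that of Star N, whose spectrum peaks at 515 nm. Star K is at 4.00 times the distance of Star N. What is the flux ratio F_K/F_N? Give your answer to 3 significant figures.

Wien's law: T_K/T_N = λ_N/λ_K = 515/1070 = 0.4813.
L_K/L_N = (R_K/R_N)²(T_K/T_N)⁴ = (3.00)²(0.4813)⁴ = 0.4830.
F_K/F_N = (L_K/L_N)/(d_K/d_N)² = 0.4830/(4.00)² = 0.03019.

0.0302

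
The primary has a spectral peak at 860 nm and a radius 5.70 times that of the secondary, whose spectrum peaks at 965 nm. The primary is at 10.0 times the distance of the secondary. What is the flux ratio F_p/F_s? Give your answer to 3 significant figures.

Wien's law: T_p/T_s = λ_s/λ_p = 965/860 = 1.122.
L_p/L_s = (R_p/R_s)²(T_p/T_s)⁴ = (5.70)²(1.122)⁴ = 51.51.
F_p/F_s = (L_p/L_s)/(d_p/d_s)² = 51.51/(10.0)² = 0.5151.

0.515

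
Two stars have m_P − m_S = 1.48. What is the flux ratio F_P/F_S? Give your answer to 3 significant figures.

F_P/F_S = 10^(−(m_P − m_S)/2.5) = 10^(-1.48/2.5) = 10^-0.592 = 0.2559.

0.256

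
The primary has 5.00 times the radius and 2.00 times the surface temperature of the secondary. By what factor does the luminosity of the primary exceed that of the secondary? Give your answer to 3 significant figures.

From the Stefan–Boltzmann law, L ∝ R²T⁴, so
L_p/L_s = (R_p/R_s)² (T_p/T_s)⁴ = (5.00)² × (2.00)⁴ = 25.00 × 16.00 = 400.0.

400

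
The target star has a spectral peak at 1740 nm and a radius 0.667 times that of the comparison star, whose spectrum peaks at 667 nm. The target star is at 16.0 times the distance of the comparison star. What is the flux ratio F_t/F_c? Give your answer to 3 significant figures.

3.75×10^-5

Wien's law: T_t/T_c = λ_c/λ_t = 667/1740 = 0.3833.
L_t/L_c = (R_t/R_c)²(T_t/T_c)⁴ = (0.667)²(0.3833)⁴ = 0.009606.
F_t/F_c = (L_t/L_c)/(d_t/d_c)² = 0.009606/(16.0)² = 3.752×10^-5.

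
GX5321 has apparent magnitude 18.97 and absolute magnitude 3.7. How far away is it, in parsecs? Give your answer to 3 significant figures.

1.13×10^4 pc

m − M = 5 log₁₀(d/10 pc)
18.97 − (3.7) = 15.27 = 5 log₁₀(d/10)
d = 10 × 10^(15.27/5) = 10 × 10^3.054 = 1.132×10^4 pc.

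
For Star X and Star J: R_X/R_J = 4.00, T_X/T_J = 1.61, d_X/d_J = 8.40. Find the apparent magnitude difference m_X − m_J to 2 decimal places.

L_X/L_J = (4.00)²(1.61)⁴ = 107.5.
F_X/F_J = (L_X/L_J)/(d_X/d_J)² = 107.5/70.56 = 1.524.
m_X − m_J = −2.5 log₁₀(1.524) = -0.46.

-0.46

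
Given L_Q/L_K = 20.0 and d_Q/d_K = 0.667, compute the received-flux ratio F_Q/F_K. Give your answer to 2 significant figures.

F = L/(4πd²), so F_Q/F_K = (L_Q/L_K) / (d_Q/d_K)²
= 20.0 / (0.667)² = 20.0 / 0.4449 = 44.96.

45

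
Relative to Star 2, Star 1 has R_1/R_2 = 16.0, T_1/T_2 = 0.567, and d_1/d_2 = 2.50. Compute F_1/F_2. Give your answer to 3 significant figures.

L_1/L_2 = (R_1/R_2)²(T_1/T_2)⁴ = (16.0)² × (0.567)⁴ = 26.46.
F_1/F_2 = (L_1/L_2)/(d_1/d_2)² = 26.46 / (2.50)² = 4.233.

4.23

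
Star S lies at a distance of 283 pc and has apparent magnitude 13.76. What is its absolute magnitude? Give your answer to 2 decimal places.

M = m − 5 log₁₀(d/10 pc) = 13.76 − 5 log₁₀(283/10)
  = 13.76 − 5 × 1.452 = 13.76 − 7.26 = 6.50.

6.50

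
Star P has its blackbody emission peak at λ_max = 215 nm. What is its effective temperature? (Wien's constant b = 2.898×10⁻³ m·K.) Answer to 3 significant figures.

1.35×10^4 K

T = b/λ_max = 2.898×10⁻³ / (215×10⁻⁹) = 1.348×10^4 K.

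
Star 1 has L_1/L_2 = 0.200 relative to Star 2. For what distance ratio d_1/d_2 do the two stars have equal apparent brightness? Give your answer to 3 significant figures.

Equal flux requires L_1/d_1² = L_2/d_2², so d_1/d_2 = √(L_1/L_2)
= √(0.200) = 0.4472.

0.447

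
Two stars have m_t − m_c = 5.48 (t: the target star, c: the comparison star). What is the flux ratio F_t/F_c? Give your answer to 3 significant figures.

F_t/F_c = 10^(−(m_t − m_c)/2.5) = 10^(-5.48/2.5) = 10^-2.192 = 0.006427.

0.00643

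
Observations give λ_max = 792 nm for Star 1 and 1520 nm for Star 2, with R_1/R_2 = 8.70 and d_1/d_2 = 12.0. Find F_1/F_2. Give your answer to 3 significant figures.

Wien's law: T_1/T_2 = λ_2/λ_1 = 1520/792 = 1.919.
L_1/L_2 = (R_1/R_2)²(T_1/T_2)⁴ = (8.70)²(1.919)⁴ = 1027.
F_1/F_2 = (L_1/L_2)/(d_1/d_2)² = 1027/(12.0)² = 7.131.

7.13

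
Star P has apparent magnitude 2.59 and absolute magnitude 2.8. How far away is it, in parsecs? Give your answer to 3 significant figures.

9.08 pc

m − M = 5 log₁₀(d/10 pc)
2.59 − (2.8) = -0.21 = 5 log₁₀(d/10)
d = 10 × 10^(-0.21/5) = 10 × 10^-0.042 = 9.078 pc.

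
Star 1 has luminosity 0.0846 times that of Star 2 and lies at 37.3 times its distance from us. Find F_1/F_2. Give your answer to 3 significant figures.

6.08×10^-5

F = L/(4πd²), so F_1/F_2 = (L_1/L_2) / (d_1/d_2)²
= 0.0846 / (37.3)² = 0.0846 / 1391 = 6.081×10^-5.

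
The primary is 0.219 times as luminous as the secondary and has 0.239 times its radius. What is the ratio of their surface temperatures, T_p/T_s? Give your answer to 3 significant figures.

L ∝ R²T⁴ gives T ∝ (L/R²)^(1/4), so
T_p/T_s = (0.219 / 0.239²)^(1/4) = (3.834)^(1/4) = 1.399.

1.40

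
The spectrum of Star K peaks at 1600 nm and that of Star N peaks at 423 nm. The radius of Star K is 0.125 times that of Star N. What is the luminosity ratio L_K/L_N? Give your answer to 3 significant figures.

Wien's law gives T ∝ 1/λ_max, so T_K/T_N = λ_N/λ_K = 423/1600 = 0.2644.
Then L ∝ R²T⁴ gives L_K/L_N = (0.125)² × (0.2644)⁴ = 0.01562 × 0.004885 = 7.633×10^-5.

7.63×10^-5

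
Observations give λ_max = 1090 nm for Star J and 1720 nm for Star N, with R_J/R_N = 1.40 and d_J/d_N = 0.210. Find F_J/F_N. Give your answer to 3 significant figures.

Wien's law: T_J/T_N = λ_N/λ_J = 1720/1090 = 1.578.
L_J/L_N = (R_J/R_N)²(T_J/T_N)⁴ = (1.40)²(1.578)⁴ = 12.15.
F_J/F_N = (L_J/L_N)/(d_J/d_N)² = 12.15/(0.210)² = 275.6.

276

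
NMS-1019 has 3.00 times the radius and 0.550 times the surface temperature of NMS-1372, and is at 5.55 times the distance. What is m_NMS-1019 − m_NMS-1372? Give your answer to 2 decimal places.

L_NMS-1019/L_NMS-1372 = (3.00)²(0.550)⁴ = 0.8236.
F_NMS-1019/F_NMS-1372 = (L_NMS-1019/L_NMS-1372)/(d_NMS-1019/d_NMS-1372)² = 0.8236/30.80 = 0.02674.
m_NMS-1019 − m_NMS-1372 = −2.5 log₁₀(0.02674) = 3.93.

3.93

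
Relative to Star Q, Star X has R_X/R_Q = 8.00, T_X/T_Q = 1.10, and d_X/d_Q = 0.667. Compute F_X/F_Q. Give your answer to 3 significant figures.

L_X/L_Q = (R_X/R_Q)²(T_X/T_Q)⁴ = (8.00)² × (1.10)⁴ = 93.70.
F_X/F_Q = (L_X/L_Q)/(d_X/d_Q)² = 93.70 / (0.667)² = 210.6.

211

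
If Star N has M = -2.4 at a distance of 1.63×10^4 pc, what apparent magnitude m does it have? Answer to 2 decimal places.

m = M + 5 log₁₀(d/10 pc) = -2.4 + 5 log₁₀(1.63×10^4/10)
  = -2.4 + 5 × 3.212 = -2.4 + 16.06 = 13.66.

13.66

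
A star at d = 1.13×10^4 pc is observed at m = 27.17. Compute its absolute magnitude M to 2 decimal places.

M = m − 5 log₁₀(d/10 pc) = 27.17 − 5 log₁₀(1.13×10^4/10)
  = 27.17 − 5 × 3.053 = 27.17 − 15.27 = 11.90.

11.90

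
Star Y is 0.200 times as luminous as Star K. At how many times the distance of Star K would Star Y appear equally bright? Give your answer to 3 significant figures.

0.447

Equal flux requires L_Y/d_Y² = L_K/d_K², so d_Y/d_K = √(L_Y/L_K)
= √(0.200) = 0.4472.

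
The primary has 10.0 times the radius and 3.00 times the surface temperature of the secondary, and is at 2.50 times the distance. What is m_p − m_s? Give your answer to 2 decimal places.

L_p/L_s = (10.0)²(3.00)⁴ = 8100.
F_p/F_s = (L_p/L_s)/(d_p/d_s)² = 8100/6.250 = 1296.
m_p − m_s = −2.5 log₁₀(1296) = -7.78.

-7.78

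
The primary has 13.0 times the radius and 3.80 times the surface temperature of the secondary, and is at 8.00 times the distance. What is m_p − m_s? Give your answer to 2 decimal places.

-6.85

L_p/L_s = (13.0)²(3.80)⁴ = 3.524×10^4.
F_p/F_s = (L_p/L_s)/(d_p/d_s)² = 3.524×10^4/64.00 = 550.6.
m_p − m_s = −2.5 log₁₀(550.6) = -6.85.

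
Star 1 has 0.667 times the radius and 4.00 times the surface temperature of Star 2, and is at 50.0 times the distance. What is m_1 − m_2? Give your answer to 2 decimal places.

3.35

L_1/L_2 = (0.667)²(4.00)⁴ = 113.9.
F_1/F_2 = (L_1/L_2)/(d_1/d_2)² = 113.9/2500 = 0.04556.
m_1 − m_2 = −2.5 log₁₀(0.04556) = 3.35.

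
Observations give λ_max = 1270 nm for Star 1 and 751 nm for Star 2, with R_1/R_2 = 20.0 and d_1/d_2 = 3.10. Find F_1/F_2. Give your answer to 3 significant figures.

5.09

Wien's law: T_1/T_2 = λ_2/λ_1 = 751/1270 = 0.5913.
L_1/L_2 = (R_1/R_2)²(T_1/T_2)⁴ = (20.0)²(0.5913)⁴ = 48.91.
F_1/F_2 = (L_1/L_2)/(d_1/d_2)² = 48.91/(3.10)² = 5.090.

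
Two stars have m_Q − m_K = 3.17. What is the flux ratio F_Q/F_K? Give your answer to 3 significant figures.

F_Q/F_K = 10^(−(m_Q − m_K)/2.5) = 10^(-3.17/2.5) = 10^-1.268 = 0.05395.

0.0540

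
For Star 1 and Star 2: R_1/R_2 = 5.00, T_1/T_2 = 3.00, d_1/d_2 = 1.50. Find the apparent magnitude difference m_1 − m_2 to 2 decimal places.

L_1/L_2 = (5.00)²(3.00)⁴ = 2025.
F_1/F_2 = (L_1/L_2)/(d_1/d_2)² = 2025/2.250 = 900.0.
m_1 − m_2 = −2.5 log₁₀(900.0) = -7.39.

-7.39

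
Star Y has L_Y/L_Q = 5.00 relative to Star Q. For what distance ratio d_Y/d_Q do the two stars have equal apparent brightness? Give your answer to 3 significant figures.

Equal flux requires L_Y/d_Y² = L_Q/d_Q², so d_Y/d_Q = √(L_Y/L_Q)
= √(5.00) = 2.236.

2.24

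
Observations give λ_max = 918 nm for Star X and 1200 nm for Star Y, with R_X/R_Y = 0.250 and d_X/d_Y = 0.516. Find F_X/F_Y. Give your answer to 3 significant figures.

Wien's law: T_X/T_Y = λ_Y/λ_X = 1200/918 = 1.307.
L_X/L_Y = (R_X/R_Y)²(T_X/T_Y)⁴ = (0.250)²(1.307)⁴ = 0.1825.
F_X/F_Y = (L_X/L_Y)/(d_X/d_Y)² = 0.1825/(0.516)² = 0.6854.

0.685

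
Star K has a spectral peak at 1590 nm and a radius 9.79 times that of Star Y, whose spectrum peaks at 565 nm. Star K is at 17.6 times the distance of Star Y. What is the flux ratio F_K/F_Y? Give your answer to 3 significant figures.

Wien's law: T_K/T_Y = λ_Y/λ_K = 565/1590 = 0.3553.
L_K/L_Y = (R_K/R_Y)²(T_K/T_Y)⁴ = (9.79)²(0.3553)⁴ = 1.528.
F_K/F_Y = (L_K/L_Y)/(d_K/d_Y)² = 1.528/(17.6)² = 0.004933.

0.00493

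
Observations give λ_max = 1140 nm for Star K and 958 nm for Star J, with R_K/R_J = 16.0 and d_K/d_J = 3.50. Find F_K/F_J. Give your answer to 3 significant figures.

Wien's law: T_K/T_J = λ_J/λ_K = 958/1140 = 0.8404.
L_K/L_J = (R_K/R_J)²(T_K/T_J)⁴ = (16.0)²(0.8404)⁴ = 127.7.
F_K/F_J = (L_K/L_J)/(d_K/d_J)² = 127.7/(3.50)² = 10.42.

10.4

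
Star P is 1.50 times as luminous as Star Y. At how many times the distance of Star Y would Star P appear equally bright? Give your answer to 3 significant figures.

1.22

Equal flux requires L_P/d_P² = L_Y/d_Y², so d_P/d_Y = √(L_P/L_Y)
= √(1.50) = 1.225.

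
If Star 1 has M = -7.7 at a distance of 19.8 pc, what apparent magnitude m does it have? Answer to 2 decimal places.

-6.22

m = M + 5 log₁₀(d/10 pc) = -7.7 + 5 log₁₀(19.8/10)
  = -7.7 + 5 × 0.297 = -7.7 + 1.48 = -6.22.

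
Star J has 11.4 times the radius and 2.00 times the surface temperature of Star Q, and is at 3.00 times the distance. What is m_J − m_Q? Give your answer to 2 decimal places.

L_J/L_Q = (11.4)²(2.00)⁴ = 2079.
F_J/F_Q = (L_J/L_Q)/(d_J/d_Q)² = 2079/9.000 = 231.0.
m_J − m_Q = −2.5 log₁₀(231.0) = -5.91.

-5.91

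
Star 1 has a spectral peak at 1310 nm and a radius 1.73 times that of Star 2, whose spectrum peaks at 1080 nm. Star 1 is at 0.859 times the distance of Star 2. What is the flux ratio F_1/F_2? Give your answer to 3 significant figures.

Wien's law: T_1/T_2 = λ_2/λ_1 = 1080/1310 = 0.8244.
L_1/L_2 = (R_1/R_2)²(T_1/T_2)⁴ = (1.73)²(0.8244)⁴ = 1.383.
F_1/F_2 = (L_1/L_2)/(d_1/d_2)² = 1.383/(0.859)² = 1.874.

1.87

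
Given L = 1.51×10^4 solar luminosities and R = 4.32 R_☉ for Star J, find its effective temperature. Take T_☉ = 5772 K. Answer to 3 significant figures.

3.08×10^4 K

T/T_☉ = (L/L_☉)^(1/4) / (R/R_☉)^(1/2)
T = 5772 × (1.51×10^4)^(1/4) / √(4.32) = 5772 × 11.09 / 2.078 = 3.078×10^4 K.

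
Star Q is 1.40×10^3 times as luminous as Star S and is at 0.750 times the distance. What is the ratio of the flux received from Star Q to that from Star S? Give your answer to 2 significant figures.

F = L/(4πd²), so F_Q/F_S = (L_Q/L_S) / (d_Q/d_S)²
= 1.40×10^3 / (0.750)² = 1.40×10^3 / 0.5625 = 2489.

2.5×10^3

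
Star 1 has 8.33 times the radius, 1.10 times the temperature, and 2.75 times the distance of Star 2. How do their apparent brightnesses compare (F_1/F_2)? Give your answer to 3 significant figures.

L_1/L_2 = (R_1/R_2)²(T_1/T_2)⁴ = (8.33)² × (1.10)⁴ = 101.6.
F_1/F_2 = (L_1/L_2)/(d_1/d_2)² = 101.6 / (2.75)² = 13.43.

13.4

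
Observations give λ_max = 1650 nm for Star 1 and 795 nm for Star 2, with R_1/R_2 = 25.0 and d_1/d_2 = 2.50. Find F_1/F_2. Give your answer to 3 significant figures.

5.39

Wien's law: T_1/T_2 = λ_2/λ_1 = 795/1650 = 0.4818.
L_1/L_2 = (R_1/R_2)²(T_1/T_2)⁴ = (25.0)²(0.4818)⁴ = 33.68.
F_1/F_2 = (L_1/L_2)/(d_1/d_2)² = 33.68/(2.50)² = 5.389.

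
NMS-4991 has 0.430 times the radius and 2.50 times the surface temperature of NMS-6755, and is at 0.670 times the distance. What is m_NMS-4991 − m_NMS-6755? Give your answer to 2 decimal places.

-3.02

L_NMS-4991/L_NMS-6755 = (0.430)²(2.50)⁴ = 7.223.
F_NMS-4991/F_NMS-6755 = (L_NMS-4991/L_NMS-6755)/(d_NMS-4991/d_NMS-6755)² = 7.223/0.4489 = 16.09.
m_NMS-4991 − m_NMS-6755 = −2.5 log₁₀(16.09) = -3.02.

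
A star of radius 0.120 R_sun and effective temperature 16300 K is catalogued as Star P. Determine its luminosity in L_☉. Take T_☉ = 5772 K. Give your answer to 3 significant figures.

0.916 L_☉

L/L_☉ = (R/R_☉)² (T/T_☉)⁴ = (0.120)² × (16300/5772)⁴
       = 0.01440 × (2.824)⁴ = 0.01440 × 63.60 = 0.9158.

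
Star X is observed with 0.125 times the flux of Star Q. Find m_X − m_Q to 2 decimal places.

m_X − m_Q = −2.5 log₁₀(F_X/F_Q) = −2.5 log₁₀(0.125) = −2.5 × (-0.903) = 2.258.

2.26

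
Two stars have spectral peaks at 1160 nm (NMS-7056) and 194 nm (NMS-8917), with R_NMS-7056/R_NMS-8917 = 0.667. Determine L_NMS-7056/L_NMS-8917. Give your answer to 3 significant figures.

Wien's law gives T ∝ 1/λ_max, so T_NMS-7056/T_NMS-8917 = λ_NMS-8917/λ_NMS-7056 = 194/1160 = 0.1672.
Then L ∝ R²T⁴ gives L_NMS-7056/L_NMS-8917 = (0.667)² × (0.1672)⁴ = 0.4449 × 7.823×10^-4 = 3.480×10^-4.

3.48×10^-4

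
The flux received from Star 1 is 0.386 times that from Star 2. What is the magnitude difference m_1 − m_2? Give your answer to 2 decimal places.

1.03

m_1 − m_2 = −2.5 log₁₀(F_1/F_2) = −2.5 log₁₀(0.386) = −2.5 × (-0.413) = 1.034.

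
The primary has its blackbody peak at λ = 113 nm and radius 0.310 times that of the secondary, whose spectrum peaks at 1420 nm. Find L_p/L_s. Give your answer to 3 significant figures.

2.40×10^3

Wien's law gives T ∝ 1/λ_max, so T_p/T_s = λ_s/λ_p = 1420/113 = 12.57.
Then L ∝ R²T⁴ gives L_p/L_s = (0.310)² × (12.57)⁴ = 0.09610 × 2.494×10^4 = 2396.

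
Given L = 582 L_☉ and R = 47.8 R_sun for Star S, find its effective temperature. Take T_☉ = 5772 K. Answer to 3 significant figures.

T/T_☉ = (L/L_☉)^(1/4) / (R/R_☉)^(1/2)
T = 5772 × (582)^(1/4) / √(47.8) = 5772 × 4.912 / 6.914 = 4101 K.

4.10×10^3 K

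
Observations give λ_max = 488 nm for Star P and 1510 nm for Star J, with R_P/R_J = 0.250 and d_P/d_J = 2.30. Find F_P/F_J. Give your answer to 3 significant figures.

1.08

Wien's law: T_P/T_J = λ_J/λ_P = 1510/488 = 3.094.
L_P/L_J = (R_P/R_J)²(T_P/T_J)⁴ = (0.250)²(3.094)⁴ = 5.729.
F_P/F_J = (L_P/L_J)/(d_P/d_J)² = 5.729/(2.30)² = 1.083.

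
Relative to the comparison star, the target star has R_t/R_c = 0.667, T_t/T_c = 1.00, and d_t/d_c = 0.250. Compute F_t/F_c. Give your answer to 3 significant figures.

L_t/L_c = (R_t/R_c)²(T_t/T_c)⁴ = (0.667)² × (1.00)⁴ = 0.4449.
F_t/F_c = (L_t/L_c)/(d_t/d_c)² = 0.4449 / (0.250)² = 7.118.

7.12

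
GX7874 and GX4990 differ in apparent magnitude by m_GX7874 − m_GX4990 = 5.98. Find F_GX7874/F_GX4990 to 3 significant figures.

F_GX7874/F_GX4990 = 10^(−(m_GX7874 − m_GX4990)/2.5) = 10^(-5.98/2.5) = 10^-2.392 = 0.004055.

0.00406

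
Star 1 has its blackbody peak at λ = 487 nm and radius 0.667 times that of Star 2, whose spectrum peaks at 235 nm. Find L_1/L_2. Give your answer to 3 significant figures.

Wien's law gives T ∝ 1/λ_max, so T_1/T_2 = λ_2/λ_1 = 235/487 = 0.4825.
Then L ∝ R²T⁴ gives L_1/L_2 = (0.667)² × (0.4825)⁴ = 0.4449 × 0.05422 = 0.02412.

0.0241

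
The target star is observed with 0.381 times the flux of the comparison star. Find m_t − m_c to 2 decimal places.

m_t − m_c = −2.5 log₁₀(F_t/F_c) = −2.5 log₁₀(0.381) = −2.5 × (-0.419) = 1.048.

1.05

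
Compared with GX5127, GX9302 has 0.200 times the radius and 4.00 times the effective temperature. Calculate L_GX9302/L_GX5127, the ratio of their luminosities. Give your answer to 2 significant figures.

10

From the Stefan–Boltzmann law, L ∝ R²T⁴, so
L_GX9302/L_GX5127 = (R_GX9302/R_GX5127)² (T_GX9302/T_GX5127)⁴ = (0.200)² × (4.00)⁴ = 0.04000 × 256.0 = 10.24.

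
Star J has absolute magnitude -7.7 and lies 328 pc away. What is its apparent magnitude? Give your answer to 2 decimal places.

-0.12

m = M + 5 log₁₀(d/10 pc) = -7.7 + 5 log₁₀(328/10)
  = -7.7 + 5 × 1.516 = -7.7 + 7.58 = -0.12.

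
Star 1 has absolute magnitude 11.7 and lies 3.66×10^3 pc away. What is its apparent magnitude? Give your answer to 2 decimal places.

m = M + 5 log₁₀(d/10 pc) = 11.7 + 5 log₁₀(3.66×10^3/10)
  = 11.7 + 5 × 2.563 = 11.7 + 12.82 = 24.52.

24.52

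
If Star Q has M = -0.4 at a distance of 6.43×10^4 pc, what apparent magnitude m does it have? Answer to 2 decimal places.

18.64

m = M + 5 log₁₀(d/10 pc) = -0.4 + 5 log₁₀(6.43×10^4/10)
  = -0.4 + 5 × 3.808 = -0.4 + 19.04 = 18.64.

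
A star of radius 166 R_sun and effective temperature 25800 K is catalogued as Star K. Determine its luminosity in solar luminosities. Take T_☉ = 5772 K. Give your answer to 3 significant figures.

1.10×10^7 solar luminosities

L/L_☉ = (R/R_☉)² (T/T_☉)⁴ = (166)² × (25800/5772)⁴
       = 2.756×10^4 × (4.470)⁴ = 2.756×10^4 × 399.2 = 1.100×10^7.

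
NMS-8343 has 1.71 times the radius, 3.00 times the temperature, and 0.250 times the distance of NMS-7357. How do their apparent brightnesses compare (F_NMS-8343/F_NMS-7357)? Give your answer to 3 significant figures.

L_NMS-8343/L_NMS-7357 = (R_NMS-8343/R_NMS-7357)²(T_NMS-8343/T_NMS-7357)⁴ = (1.71)² × (3.00)⁴ = 236.9.
F_NMS-8343/F_NMS-7357 = (L_NMS-8343/L_NMS-7357)/(d_NMS-8343/d_NMS-7357)² = 236.9 / (0.250)² = 3790.

3.79×10^3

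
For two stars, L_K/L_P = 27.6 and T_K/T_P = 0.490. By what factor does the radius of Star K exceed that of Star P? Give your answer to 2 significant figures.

22

L ∝ R²T⁴ gives R ∝ √L / T², so
R_K/R_P = √(27.6) / (0.490)² = 5.254 / 0.2401 = 21.88.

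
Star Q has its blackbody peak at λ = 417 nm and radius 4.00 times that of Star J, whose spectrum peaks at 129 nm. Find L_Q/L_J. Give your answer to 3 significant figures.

Wien's law gives T ∝ 1/λ_max, so T_Q/T_J = λ_J/λ_Q = 129/417 = 0.3094.
Then L ∝ R²T⁴ gives L_Q/L_J = (4.00)² × (0.3094)⁴ = 16.00 × 0.009158 = 0.1465.

0.147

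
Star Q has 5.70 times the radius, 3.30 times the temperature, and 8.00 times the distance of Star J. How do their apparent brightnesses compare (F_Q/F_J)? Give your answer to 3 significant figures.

L_Q/L_J = (R_Q/R_J)²(T_Q/T_J)⁴ = (5.70)² × (3.30)⁴ = 3853.
F_Q/F_J = (L_Q/L_J)/(d_Q/d_J)² = 3853 / (8.00)² = 60.20.

60.2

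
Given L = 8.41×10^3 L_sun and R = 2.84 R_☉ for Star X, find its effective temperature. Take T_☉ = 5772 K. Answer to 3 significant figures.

T/T_☉ = (L/L_☉)^(1/4) / (R/R_☉)^(1/2)
T = 5772 × (8.41×10^3)^(1/4) / √(2.84) = 5772 × 9.576 / 1.685 = 3.280×10^4 K.

3.28×10^4 K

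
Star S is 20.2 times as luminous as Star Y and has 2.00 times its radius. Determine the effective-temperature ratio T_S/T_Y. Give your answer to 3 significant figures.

L ∝ R²T⁴ gives T ∝ (L/R²)^(1/4), so
T_S/T_Y = (20.2 / 2.00²)^(1/4) = (5.050)^(1/4) = 1.499.

1.50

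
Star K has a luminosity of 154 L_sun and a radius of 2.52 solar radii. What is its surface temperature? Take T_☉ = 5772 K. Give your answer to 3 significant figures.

T/T_☉ = (L/L_☉)^(1/4) / (R/R_☉)^(1/2)
T = 5772 × (154)^(1/4) / √(2.52) = 5772 × 3.523 / 1.587 = 1.281×10^4 K.

1.28×10^4 K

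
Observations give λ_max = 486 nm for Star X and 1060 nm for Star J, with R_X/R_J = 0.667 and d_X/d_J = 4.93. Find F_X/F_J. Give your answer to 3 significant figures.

Wien's law: T_X/T_J = λ_J/λ_X = 1060/486 = 2.181.
L_X/L_J = (R_X/R_J)²(T_X/T_J)⁴ = (0.667)²(2.181)⁴ = 10.07.
F_X/F_J = (L_X/L_J)/(d_X/d_J)² = 10.07/(4.93)² = 0.4142.

0.414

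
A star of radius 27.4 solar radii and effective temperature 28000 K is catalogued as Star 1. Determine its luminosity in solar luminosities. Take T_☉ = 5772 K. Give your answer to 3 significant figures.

4.16×10^5 solar luminosities

L/L_☉ = (R/R_☉)² (T/T_☉)⁴ = (27.4)² × (28000/5772)⁴
       = 750.8 × (4.851)⁴ = 750.8 × 553.8 = 4.157×10^5.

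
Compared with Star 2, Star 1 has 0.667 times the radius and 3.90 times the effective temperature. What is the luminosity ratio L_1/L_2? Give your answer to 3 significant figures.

103

From the Stefan–Boltzmann law, L ∝ R²T⁴, so
L_1/L_2 = (R_1/R_2)² (T_1/T_2)⁴ = (0.667)² × (3.90)⁴ = 0.4449 × 231.3 = 102.9.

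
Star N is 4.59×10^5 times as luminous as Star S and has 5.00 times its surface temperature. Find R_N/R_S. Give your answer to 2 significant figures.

27

L ∝ R²T⁴ gives R ∝ √L / T², so
R_N/R_S = √(4.59×10^5) / (5.00)² = 677.5 / 25.00 = 27.10.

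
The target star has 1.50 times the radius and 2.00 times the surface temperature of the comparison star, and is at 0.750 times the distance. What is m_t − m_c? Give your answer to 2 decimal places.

-4.52

L_t/L_c = (1.50)²(2.00)⁴ = 36.00.
F_t/F_c = (L_t/L_c)/(d_t/d_c)² = 36.00/0.5625 = 64.00.
m_t − m_c = −2.5 log₁₀(64.00) = -4.52.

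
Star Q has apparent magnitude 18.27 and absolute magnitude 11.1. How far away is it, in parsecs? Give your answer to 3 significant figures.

272 pc

m − M = 5 log₁₀(d/10 pc)
18.27 − (11.1) = 7.17 = 5 log₁₀(d/10)
d = 10 × 10^(7.17/5) = 10 × 10^1.434 = 271.6 pc.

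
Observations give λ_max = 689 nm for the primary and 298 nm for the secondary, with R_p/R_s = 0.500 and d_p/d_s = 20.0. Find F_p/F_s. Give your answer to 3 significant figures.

Wien's law: T_p/T_s = λ_s/λ_p = 298/689 = 0.4325.
L_p/L_s = (R_p/R_s)²(T_p/T_s)⁴ = (0.500)²(0.4325)⁴ = 0.008748.
F_p/F_s = (L_p/L_s)/(d_p/d_s)² = 0.008748/(20.0)² = 2.187×10^-5.

2.19×10^-5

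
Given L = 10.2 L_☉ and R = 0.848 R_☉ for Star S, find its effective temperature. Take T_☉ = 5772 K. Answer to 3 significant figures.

1.12×10^4 K

T/T_☉ = (L/L_☉)^(1/4) / (R/R_☉)^(1/2)
T = 5772 × (10.2)^(1/4) / √(0.848) = 5772 × 1.787 / 0.9209 = 1.120×10^4 K.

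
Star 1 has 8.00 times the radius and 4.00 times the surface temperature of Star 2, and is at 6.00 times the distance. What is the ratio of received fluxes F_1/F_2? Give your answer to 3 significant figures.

L_1/L_2 = (R_1/R_2)²(T_1/T_2)⁴ = (8.00)² × (4.00)⁴ = 1.638×10^4.
F_1/F_2 = (L_1/L_2)/(d_1/d_2)² = 1.638×10^4 / (6.00)² = 455.1.

455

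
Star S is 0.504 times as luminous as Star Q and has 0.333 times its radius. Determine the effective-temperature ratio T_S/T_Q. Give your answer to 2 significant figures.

L ∝ R²T⁴ gives T ∝ (L/R²)^(1/4), so
T_S/T_Q = (0.504 / 0.333²)^(1/4) = (4.545)^(1/4) = 1.460.

1.5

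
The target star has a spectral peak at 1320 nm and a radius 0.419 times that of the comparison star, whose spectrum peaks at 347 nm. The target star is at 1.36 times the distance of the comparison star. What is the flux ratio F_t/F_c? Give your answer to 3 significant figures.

4.53×10^-4

Wien's law: T_t/T_c = λ_c/λ_t = 347/1320 = 0.2629.
L_t/L_c = (R_t/R_c)²(T_t/T_c)⁴ = (0.419)²(0.2629)⁴ = 8.384×10^-4.
F_t/F_c = (L_t/L_c)/(d_t/d_c)² = 8.384×10^-4/(1.36)² = 4.533×10^-4.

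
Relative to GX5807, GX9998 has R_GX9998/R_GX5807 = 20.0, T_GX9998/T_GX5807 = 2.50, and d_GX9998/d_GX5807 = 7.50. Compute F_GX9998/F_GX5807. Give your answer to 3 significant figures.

L_GX9998/L_GX5807 = (R_GX9998/R_GX5807)²(T_GX9998/T_GX5807)⁴ = (20.0)² × (2.50)⁴ = 1.562×10^4.
F_GX9998/F_GX5807 = (L_GX9998/L_GX5807)/(d_GX9998/d_GX5807)² = 1.562×10^4 / (7.50)² = 277.8.

278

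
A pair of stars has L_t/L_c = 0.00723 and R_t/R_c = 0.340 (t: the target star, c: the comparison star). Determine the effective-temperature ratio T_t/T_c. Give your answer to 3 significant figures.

0.500

L ∝ R²T⁴ gives T ∝ (L/R²)^(1/4), so
T_t/T_c = (0.00723 / 0.340²)^(1/4) = (0.06254)^(1/4) = 0.5001.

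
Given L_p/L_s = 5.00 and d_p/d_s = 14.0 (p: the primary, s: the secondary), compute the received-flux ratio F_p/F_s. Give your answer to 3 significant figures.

F = L/(4πd²), so F_p/F_s = (L_p/L_s) / (d_p/d_s)²
= 5.00 / (14.0)² = 5.00 / 196.0 = 0.02551.

0.0255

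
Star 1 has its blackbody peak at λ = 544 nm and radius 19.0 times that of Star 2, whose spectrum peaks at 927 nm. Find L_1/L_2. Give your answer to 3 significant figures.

Wien's law gives T ∝ 1/λ_max, so T_1/T_2 = λ_2/λ_1 = 927/544 = 1.704.
Then L ∝ R²T⁴ gives L_1/L_2 = (19.0)² × (1.704)⁴ = 361.0 × 8.432 = 3044.

3.04×10^3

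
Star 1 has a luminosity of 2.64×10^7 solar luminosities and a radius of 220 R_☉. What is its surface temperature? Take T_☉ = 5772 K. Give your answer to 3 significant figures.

T/T_☉ = (L/L_☉)^(1/4) / (R/R_☉)^(1/2)
T = 5772 × (2.64×10^7)^(1/4) / √(220) = 5772 × 71.68 / 14.83 = 2.789×10^4 K.

2.79×10^4 K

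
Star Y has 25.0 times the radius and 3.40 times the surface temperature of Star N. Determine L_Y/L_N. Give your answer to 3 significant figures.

8.35×10^4

From the Stefan–Boltzmann law, L ∝ R²T⁴, so
L_Y/L_N = (R_Y/R_N)² (T_Y/T_N)⁴ = (25.0)² × (3.40)⁴ = 625.0 × 133.6 = 8.352×10^4.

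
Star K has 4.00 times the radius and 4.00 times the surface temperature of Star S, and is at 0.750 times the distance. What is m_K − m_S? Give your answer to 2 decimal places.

-9.66

L_K/L_S = (4.00)²(4.00)⁴ = 4096.
F_K/F_S = (L_K/L_S)/(d_K/d_S)² = 4096/0.5625 = 7282.
m_K − m_S = −2.5 log₁₀(7282) = -9.66.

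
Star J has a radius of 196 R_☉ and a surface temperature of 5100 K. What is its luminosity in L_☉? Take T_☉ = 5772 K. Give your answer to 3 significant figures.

L/L_☉ = (R/R_☉)² (T/T_☉)⁴ = (196)² × (5100/5772)⁴
       = 3.842×10^4 × (0.8836)⁴ = 3.842×10^4 × 0.6095 = 2.341×10^4.

2.34×10^4 L_☉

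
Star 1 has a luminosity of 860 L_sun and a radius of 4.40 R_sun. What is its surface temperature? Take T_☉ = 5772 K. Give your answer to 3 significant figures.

1.49×10^4 K

T/T_☉ = (L/L_☉)^(1/4) / (R/R_☉)^(1/2)
T = 5772 × (860)^(1/4) / √(4.40) = 5772 × 5.415 / 2.098 = 1.490×10^4 K.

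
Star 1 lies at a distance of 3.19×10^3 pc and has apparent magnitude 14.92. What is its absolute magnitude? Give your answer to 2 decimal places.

M = m − 5 log₁₀(d/10 pc) = 14.92 − 5 log₁₀(3.19×10^3/10)
  = 14.92 − 5 × 2.504 = 14.92 − 12.52 = 2.40.

2.40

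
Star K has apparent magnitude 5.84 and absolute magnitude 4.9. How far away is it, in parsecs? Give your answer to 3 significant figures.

15.4 pc

m − M = 5 log₁₀(d/10 pc)
5.84 − (4.9) = 0.94 = 5 log₁₀(d/10)
d = 10 × 10^(0.94/5) = 10 × 10^0.188 = 15.42 pc.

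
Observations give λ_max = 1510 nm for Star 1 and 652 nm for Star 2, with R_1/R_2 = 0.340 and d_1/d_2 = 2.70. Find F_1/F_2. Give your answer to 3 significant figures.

Wien's law: T_1/T_2 = λ_2/λ_1 = 652/1510 = 0.4318.
L_1/L_2 = (R_1/R_2)²(T_1/T_2)⁴ = (0.340)²(0.4318)⁴ = 0.004018.
F_1/F_2 = (L_1/L_2)/(d_1/d_2)² = 0.004018/(2.70)² = 5.512×10^-4.

5.51×10^-4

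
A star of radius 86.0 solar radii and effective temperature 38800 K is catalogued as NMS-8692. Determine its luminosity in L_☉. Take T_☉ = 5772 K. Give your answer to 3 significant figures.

1.51×10^7 L_☉

L/L_☉ = (R/R_☉)² (T/T_☉)⁴ = (86.0)² × (38800/5772)⁴
       = 7396 × (6.722)⁴ = 7396 × 2042 = 1.510×10^7.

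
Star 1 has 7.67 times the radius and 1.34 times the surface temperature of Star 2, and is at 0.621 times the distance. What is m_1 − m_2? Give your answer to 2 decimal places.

L_1/L_2 = (7.67)²(1.34)⁴ = 189.7.
F_1/F_2 = (L_1/L_2)/(d_1/d_2)² = 189.7/0.3856 = 491.8.
m_1 − m_2 = −2.5 log₁₀(491.8) = -6.73.

-6.73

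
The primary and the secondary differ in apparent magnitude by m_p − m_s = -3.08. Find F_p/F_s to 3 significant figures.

F_p/F_s = 10^(−(m_p − m_s)/2.5) = 10^(3.08/2.5) = 10^1.232 = 17.06.

17.1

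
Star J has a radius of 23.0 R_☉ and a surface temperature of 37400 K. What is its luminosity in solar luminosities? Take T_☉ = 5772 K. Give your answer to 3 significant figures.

L/L_☉ = (R/R_☉)² (T/T_☉)⁴ = (23.0)² × (37400/5772)⁴
       = 529.0 × (6.480)⁴ = 529.0 × 1763 = 9.325×10^5.

9.32×10^5 solar luminosities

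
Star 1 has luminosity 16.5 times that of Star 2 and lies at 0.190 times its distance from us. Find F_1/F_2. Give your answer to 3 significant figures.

457

F = L/(4πd²), so F_1/F_2 = (L_1/L_2) / (d_1/d_2)²
= 16.5 / (0.190)² = 16.5 / 0.03610 = 457.1.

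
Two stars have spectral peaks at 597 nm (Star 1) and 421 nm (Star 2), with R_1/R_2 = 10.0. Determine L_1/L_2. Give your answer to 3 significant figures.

Wien's law gives T ∝ 1/λ_max, so T_1/T_2 = λ_2/λ_1 = 421/597 = 0.7052.
Then L ∝ R²T⁴ gives L_1/L_2 = (10.0)² × (0.7052)⁴ = 100.0 × 0.2473 = 24.73.

24.7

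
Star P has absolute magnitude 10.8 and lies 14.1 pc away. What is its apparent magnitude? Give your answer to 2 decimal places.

11.55

m = M + 5 log₁₀(d/10 pc) = 10.8 + 5 log₁₀(14.1/10)
  = 10.8 + 5 × 0.149 = 10.8 + 0.75 = 11.55.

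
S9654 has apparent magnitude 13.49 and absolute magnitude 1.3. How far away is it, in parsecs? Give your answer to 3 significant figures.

m − M = 5 log₁₀(d/10 pc)
13.49 − (1.3) = 12.19 = 5 log₁₀(d/10)
d = 10 × 10^(12.19/5) = 10 × 10^2.438 = 2742 pc.

2.74×10^3 pc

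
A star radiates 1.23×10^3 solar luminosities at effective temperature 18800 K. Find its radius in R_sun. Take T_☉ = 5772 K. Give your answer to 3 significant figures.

R/R_☉ = √(L/L_☉) / (T/T_☉)² = √(1.23×10^3) / (3.257)²
       = 35.07 / 10.61 = 3.306.

3.31 R_sun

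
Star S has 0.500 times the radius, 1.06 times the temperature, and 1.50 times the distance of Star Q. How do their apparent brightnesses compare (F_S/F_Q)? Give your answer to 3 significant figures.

0.140

L_S/L_Q = (R_S/R_Q)²(T_S/T_Q)⁴ = (0.500)² × (1.06)⁴ = 0.3156.
F_S/F_Q = (L_S/L_Q)/(d_S/d_Q)² = 0.3156 / (1.50)² = 0.1403.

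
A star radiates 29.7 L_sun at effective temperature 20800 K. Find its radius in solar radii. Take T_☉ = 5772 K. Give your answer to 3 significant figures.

0.420 solar radii

R/R_☉ = √(L/L_☉) / (T/T_☉)² = √(29.7) / (3.604)²
       = 5.450 / 12.99 = 0.4197.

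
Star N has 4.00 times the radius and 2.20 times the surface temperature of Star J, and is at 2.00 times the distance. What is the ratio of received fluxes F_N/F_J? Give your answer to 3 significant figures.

93.7

L_N/L_J = (R_N/R_J)²(T_N/T_J)⁴ = (4.00)² × (2.20)⁴ = 374.8.
F_N/F_J = (L_N/L_J)/(d_N/d_J)² = 374.8 / (2.00)² = 93.70.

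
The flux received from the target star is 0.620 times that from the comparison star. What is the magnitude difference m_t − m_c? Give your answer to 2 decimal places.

0.52

m_t − m_c = −2.5 log₁₀(F_t/F_c) = −2.5 log₁₀(0.620) = −2.5 × (-0.208) = 0.519.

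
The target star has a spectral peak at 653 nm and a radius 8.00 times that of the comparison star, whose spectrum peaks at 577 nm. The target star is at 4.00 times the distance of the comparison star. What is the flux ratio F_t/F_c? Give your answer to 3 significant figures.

Wien's law: T_t/T_c = λ_c/λ_t = 577/653 = 0.8836.
L_t/L_c = (R_t/R_c)²(T_t/T_c)⁴ = (8.00)²(0.8836)⁴ = 39.01.
F_t/F_c = (L_t/L_c)/(d_t/d_c)² = 39.01/(4.00)² = 2.438.

2.44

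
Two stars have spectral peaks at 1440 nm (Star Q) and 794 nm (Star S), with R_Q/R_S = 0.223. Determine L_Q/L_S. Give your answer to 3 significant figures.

Wien's law gives T ∝ 1/λ_max, so T_Q/T_S = λ_S/λ_Q = 794/1440 = 0.5514.
Then L ∝ R²T⁴ gives L_Q/L_S = (0.223)² × (0.5514)⁴ = 0.04973 × 0.09243 = 0.004597.

0.00460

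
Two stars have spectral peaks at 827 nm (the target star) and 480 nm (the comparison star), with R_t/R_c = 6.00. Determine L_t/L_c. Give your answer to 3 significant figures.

Wien's law gives T ∝ 1/λ_max, so T_t/T_c = λ_c/λ_t = 480/827 = 0.5804.
Then L ∝ R²T⁴ gives L_t/L_c = (6.00)² × (0.5804)⁴ = 36.00 × 0.1135 = 4.086.

4.09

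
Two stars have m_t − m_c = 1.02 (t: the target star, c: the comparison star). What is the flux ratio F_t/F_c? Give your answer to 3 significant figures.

F_t/F_c = 10^(−(m_t − m_c)/2.5) = 10^(-1.02/2.5) = 10^-0.408 = 0.3908.

0.391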